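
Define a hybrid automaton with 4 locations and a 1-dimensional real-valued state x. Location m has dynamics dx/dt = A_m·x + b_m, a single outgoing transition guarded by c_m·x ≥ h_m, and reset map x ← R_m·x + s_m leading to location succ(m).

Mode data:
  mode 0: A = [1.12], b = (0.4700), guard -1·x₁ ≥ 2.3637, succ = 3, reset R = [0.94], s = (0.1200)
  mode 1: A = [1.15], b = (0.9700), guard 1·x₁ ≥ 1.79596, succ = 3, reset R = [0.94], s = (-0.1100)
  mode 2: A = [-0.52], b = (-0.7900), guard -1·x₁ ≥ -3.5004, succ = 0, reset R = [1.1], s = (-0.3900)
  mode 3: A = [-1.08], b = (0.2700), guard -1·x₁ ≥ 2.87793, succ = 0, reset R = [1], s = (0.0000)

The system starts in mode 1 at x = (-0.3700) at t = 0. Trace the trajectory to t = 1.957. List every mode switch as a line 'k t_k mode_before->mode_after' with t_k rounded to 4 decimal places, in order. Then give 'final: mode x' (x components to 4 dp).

Mode 1: guard c·x = 1.7960 hit at Δt = 1.4941 (t = 1.4941), x⁻ = (1.7960) → reset → x⁺ = (1.5782), jump to mode 3
Mode 3: flow for 0.4629 to horizon, guard not reached → x = (1.0557)

1 1.4941 1->3
final: 3 1.0557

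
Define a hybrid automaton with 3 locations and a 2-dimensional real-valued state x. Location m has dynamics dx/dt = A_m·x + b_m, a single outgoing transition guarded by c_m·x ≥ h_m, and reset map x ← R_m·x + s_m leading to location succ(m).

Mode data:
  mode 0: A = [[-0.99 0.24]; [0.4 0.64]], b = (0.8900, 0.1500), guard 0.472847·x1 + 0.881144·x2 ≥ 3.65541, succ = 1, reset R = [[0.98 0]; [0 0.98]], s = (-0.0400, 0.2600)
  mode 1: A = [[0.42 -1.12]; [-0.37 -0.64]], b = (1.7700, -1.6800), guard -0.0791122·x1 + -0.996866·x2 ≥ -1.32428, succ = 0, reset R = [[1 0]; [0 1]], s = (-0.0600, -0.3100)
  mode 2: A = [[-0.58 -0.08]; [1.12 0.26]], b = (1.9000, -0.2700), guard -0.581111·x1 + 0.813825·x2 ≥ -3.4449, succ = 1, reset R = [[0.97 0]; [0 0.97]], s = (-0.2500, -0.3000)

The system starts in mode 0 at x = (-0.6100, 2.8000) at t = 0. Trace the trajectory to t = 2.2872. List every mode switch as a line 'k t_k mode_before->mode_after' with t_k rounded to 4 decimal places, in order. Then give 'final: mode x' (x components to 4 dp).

1 0.5225 0->1
2 1.3896 1->0
final: 0 0.3496 1.9780

Mode 0: guard c·x = 3.6554 hit at Δt = 0.5225 (t = 0.5225), x⁻ = (0.3310, 3.9709) → reset → x⁺ = (0.2844, 4.1514), jump to mode 1
Mode 1: guard c·x = -1.3243 hit at Δt = 0.8671 (t = 1.3896), x⁻ = (-0.9040, 1.4002) → reset → x⁺ = (-0.9640, 1.0902), jump to mode 0
Mode 0: flow for 0.8976 to horizon, guard not reached → x = (0.3496, 1.9780)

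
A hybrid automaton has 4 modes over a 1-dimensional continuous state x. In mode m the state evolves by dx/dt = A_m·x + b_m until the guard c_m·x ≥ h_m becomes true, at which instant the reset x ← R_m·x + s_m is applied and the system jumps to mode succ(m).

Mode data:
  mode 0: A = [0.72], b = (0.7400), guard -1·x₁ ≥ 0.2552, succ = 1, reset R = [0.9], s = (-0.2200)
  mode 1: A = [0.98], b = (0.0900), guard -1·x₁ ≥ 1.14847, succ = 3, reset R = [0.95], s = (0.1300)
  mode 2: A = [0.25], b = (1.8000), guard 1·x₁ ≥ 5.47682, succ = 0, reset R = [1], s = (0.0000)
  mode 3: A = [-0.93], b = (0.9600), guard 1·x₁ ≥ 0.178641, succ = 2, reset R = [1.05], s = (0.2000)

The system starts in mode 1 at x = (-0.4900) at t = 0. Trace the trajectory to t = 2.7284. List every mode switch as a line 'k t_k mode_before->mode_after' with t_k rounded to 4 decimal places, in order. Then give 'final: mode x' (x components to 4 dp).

1 0.9959 1->3
2 1.9078 3->2
final: 2 2.1153

Mode 1: guard c·x = 1.1485 hit at Δt = 0.9959 (t = 0.9959), x⁻ = (-1.1485) → reset → x⁺ = (-0.9610), jump to mode 3
Mode 3: guard c·x = 0.1786 hit at Δt = 0.9119 (t = 1.9078), x⁻ = (0.1786) → reset → x⁺ = (0.3876), jump to mode 2
Mode 2: flow for 0.8206 to horizon, guard not reached → x = (2.1153)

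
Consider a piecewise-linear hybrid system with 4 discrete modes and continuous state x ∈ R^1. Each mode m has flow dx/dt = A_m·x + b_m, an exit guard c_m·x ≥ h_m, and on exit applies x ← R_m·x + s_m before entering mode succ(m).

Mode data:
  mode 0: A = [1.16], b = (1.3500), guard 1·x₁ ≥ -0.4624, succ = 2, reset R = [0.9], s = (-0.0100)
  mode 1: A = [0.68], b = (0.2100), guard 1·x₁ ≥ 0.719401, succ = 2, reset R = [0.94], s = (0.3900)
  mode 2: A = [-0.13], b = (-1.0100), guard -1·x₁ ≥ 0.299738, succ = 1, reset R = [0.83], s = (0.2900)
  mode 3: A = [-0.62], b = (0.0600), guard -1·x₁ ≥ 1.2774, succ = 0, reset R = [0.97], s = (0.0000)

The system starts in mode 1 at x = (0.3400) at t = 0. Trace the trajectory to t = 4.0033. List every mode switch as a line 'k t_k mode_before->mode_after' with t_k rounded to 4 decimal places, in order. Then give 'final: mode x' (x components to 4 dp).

1 0.6771 1->2
2 1.9690 2->1
3 3.5536 1->2
final: 2 0.5645

Mode 1: guard c·x = 0.7194 hit at Δt = 0.6771 (t = 0.6771), x⁻ = (0.7194) → reset → x⁺ = (1.0662), jump to mode 2
Mode 2: guard c·x = 0.2997 hit at Δt = 1.2919 (t = 1.9690), x⁻ = (-0.2997) → reset → x⁺ = (0.0412), jump to mode 1
Mode 1: guard c·x = 0.7194 hit at Δt = 1.5846 (t = 3.5536), x⁻ = (0.7194) → reset → x⁺ = (1.0662), jump to mode 2
Mode 2: flow for 0.4497 to horizon, guard not reached → x = (0.5645)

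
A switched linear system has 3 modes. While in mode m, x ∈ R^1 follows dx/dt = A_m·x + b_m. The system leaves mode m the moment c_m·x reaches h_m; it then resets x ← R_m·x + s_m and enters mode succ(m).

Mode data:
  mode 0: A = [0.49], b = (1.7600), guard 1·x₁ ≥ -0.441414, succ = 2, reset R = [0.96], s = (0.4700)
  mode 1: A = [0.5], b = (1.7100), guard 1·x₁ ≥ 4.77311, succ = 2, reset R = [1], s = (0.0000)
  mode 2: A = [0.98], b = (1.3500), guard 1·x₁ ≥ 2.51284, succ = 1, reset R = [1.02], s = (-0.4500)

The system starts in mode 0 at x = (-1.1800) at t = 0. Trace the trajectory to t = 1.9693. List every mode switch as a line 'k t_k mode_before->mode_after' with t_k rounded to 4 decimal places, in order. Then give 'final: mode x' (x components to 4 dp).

1 0.5452 0->2
2 1.5709 2->1
final: 1 3.3327

Mode 0: guard c·x = -0.4414 hit at Δt = 0.5452 (t = 0.5452), x⁻ = (-0.4414) → reset → x⁺ = (0.0462), jump to mode 2
Mode 2: guard c·x = 2.5128 hit at Δt = 1.0257 (t = 1.5709), x⁻ = (2.5128) → reset → x⁺ = (2.1131), jump to mode 1
Mode 1: flow for 0.3984 to horizon, guard not reached → x = (3.3327)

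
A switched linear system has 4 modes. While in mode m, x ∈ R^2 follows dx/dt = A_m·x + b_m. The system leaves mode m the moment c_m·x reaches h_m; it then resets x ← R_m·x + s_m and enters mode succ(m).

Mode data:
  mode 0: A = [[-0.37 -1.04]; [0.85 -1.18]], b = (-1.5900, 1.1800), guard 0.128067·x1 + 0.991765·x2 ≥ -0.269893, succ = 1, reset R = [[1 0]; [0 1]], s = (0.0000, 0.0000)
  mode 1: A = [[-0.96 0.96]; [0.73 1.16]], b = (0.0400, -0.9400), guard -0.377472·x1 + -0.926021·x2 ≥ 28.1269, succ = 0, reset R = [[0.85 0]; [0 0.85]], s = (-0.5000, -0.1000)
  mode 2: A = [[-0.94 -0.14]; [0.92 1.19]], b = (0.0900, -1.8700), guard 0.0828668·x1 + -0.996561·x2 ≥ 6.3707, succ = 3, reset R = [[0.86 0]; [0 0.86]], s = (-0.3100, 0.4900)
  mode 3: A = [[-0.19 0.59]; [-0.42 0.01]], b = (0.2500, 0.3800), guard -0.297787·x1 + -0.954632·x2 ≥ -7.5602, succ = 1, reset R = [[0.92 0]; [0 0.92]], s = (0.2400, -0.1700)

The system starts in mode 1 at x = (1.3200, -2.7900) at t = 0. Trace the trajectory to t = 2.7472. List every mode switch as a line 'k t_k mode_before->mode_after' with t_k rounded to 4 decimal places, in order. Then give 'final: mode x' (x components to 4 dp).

1 1.5799 1->0
final: 0 4.1870 -4.2261

Mode 1: guard c·x = 28.1269 hit at Δt = 1.5799 (t = 1.5799), x⁻ = (-9.8709, -26.3503) → reset → x⁺ = (-8.8903, -22.4977), jump to mode 0
Mode 0: flow for 1.1673 to horizon, guard not reached → x = (4.1870, -4.2261)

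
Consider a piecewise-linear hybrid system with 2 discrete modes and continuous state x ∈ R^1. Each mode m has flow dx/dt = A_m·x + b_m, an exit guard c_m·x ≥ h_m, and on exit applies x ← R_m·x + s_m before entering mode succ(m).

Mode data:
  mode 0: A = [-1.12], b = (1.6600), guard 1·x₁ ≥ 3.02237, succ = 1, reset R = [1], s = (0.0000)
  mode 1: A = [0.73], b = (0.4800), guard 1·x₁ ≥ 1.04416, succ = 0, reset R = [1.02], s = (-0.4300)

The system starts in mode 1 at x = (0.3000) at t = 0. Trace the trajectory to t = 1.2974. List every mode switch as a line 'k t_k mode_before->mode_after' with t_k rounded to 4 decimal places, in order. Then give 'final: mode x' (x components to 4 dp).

Mode 1: guard c·x = 1.0442 hit at Δt = 0.7877 (t = 0.7877), x⁻ = (1.0442) → reset → x⁺ = (0.6350), jump to mode 0
Mode 0: flow for 0.5097 to horizon, guard not reached → x = (1.0035)

1 0.7877 1->0
final: 0 1.0035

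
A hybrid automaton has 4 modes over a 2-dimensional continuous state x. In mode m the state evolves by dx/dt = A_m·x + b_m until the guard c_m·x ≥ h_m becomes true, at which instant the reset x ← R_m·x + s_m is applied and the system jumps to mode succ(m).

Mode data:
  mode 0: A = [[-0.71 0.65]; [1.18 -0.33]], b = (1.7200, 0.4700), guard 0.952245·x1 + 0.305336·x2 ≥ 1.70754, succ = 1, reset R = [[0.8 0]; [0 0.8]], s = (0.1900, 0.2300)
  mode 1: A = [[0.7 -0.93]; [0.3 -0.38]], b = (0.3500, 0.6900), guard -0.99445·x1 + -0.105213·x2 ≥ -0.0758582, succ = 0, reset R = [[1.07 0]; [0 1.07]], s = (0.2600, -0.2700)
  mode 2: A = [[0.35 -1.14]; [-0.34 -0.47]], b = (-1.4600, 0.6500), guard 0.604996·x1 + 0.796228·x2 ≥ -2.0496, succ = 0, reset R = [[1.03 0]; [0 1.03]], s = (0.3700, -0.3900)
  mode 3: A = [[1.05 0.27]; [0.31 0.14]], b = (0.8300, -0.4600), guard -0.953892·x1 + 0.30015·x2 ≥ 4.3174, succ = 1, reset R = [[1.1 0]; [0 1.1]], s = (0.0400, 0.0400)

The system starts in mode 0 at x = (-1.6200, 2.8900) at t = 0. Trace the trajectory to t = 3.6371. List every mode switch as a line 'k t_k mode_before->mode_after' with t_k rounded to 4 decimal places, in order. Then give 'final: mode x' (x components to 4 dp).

Mode 0: guard c·x = 1.7075 hit at Δt = 0.7586 (t = 0.7586), x⁻ = (1.0019, 2.4679) → reset → x⁺ = (0.9915, 2.2043), jump to mode 1
Mode 1: guard c·x = -0.0759 hit at Δt = 0.8277 (t = 1.5863), x⁻ = (-0.1558, 2.1937) → reset → x⁺ = (0.0933, 2.0773), jump to mode 0
Mode 0: guard c·x = 1.7075 hit at Δt = 0.3651 (t = 1.9514), x⁻ = (1.0715, 2.2507) → reset → x⁺ = (1.0472, 2.0305), jump to mode 1
Mode 1: guard c·x = -0.0759 hit at Δt = 0.9725 (t = 2.9239), x⁻ = (-0.1441, 2.0828) → reset → x⁺ = (0.1058, 1.9586), jump to mode 0
Mode 0: guard c·x = 1.7075 hit at Δt = 0.3828 (t = 3.3067), x⁻ = (1.0996, 2.1631) → reset → x⁺ = (1.0697, 1.9605), jump to mode 1
Mode 1: flow for 0.3304 to horizon, guard not reached → x = (0.7877, 2.0303)

1 0.7586 0->1
2 1.5863 1->0
3 1.9514 0->1
4 2.9239 1->0
5 3.3067 0->1
final: 1 0.7877 2.0303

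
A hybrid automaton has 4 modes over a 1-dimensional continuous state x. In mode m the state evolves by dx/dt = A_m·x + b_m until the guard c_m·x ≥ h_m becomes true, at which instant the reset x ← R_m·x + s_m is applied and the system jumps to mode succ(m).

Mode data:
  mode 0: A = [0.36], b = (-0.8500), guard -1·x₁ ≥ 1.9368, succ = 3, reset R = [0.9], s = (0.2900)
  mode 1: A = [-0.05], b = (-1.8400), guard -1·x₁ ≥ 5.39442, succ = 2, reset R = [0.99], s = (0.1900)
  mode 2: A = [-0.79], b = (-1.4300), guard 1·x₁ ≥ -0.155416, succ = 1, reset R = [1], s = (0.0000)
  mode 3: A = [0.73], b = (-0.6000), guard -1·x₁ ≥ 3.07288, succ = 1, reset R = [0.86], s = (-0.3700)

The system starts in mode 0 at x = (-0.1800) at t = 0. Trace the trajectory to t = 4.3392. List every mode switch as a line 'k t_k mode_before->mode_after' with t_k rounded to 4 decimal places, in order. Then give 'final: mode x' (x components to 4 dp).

Mode 0: guard c·x = 1.9368 hit at Δt = 1.4598 (t = 1.4598), x⁻ = (-1.9368) → reset → x⁺ = (-1.4531), jump to mode 3
Mode 3: guard c·x = 3.0729 hit at Δt = 0.7365 (t = 2.1963), x⁻ = (-3.0729) → reset → x⁺ = (-3.0127), jump to mode 1
Mode 1: guard c·x = 5.3944 hit at Δt = 1.4620 (t = 3.6583), x⁻ = (-5.3944) → reset → x⁺ = (-5.1505), jump to mode 2
Mode 2: flow for 0.6809 to horizon, guard not reached → x = (-3.7608)

1 1.4598 0->3
2 2.1963 3->1
3 3.6583 1->2
final: 2 -3.7608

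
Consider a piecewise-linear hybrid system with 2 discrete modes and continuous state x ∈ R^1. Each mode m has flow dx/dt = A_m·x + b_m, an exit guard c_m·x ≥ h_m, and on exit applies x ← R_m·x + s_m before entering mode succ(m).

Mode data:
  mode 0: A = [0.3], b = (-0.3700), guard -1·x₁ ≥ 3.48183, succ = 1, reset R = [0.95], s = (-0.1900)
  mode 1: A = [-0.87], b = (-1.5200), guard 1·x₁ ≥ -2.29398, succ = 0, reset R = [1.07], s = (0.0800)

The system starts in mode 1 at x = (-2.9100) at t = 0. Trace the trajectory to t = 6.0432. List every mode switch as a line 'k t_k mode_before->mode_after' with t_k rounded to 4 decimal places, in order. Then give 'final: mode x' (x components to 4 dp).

1 0.8672 1->0
2 1.7594 0->1
3 3.0968 1->0
4 3.9890 0->1
5 5.3264 1->0
final: 0 -3.2401

Mode 1: guard c·x = -2.2940 hit at Δt = 0.8672 (t = 0.8672), x⁻ = (-2.2940) → reset → x⁺ = (-2.3746), jump to mode 0
Mode 0: guard c·x = 3.4818 hit at Δt = 0.8922 (t = 1.7594), x⁻ = (-3.4818) → reset → x⁺ = (-3.4977), jump to mode 1
Mode 1: guard c·x = -2.2940 hit at Δt = 1.3374 (t = 3.0968), x⁻ = (-2.2940) → reset → x⁺ = (-2.3746), jump to mode 0
Mode 0: guard c·x = 3.4818 hit at Δt = 0.8922 (t = 3.9890), x⁻ = (-3.4818) → reset → x⁺ = (-3.4977), jump to mode 1
Mode 1: guard c·x = -2.2940 hit at Δt = 1.3374 (t = 5.3264), x⁻ = (-2.2940) → reset → x⁺ = (-2.3746), jump to mode 0
Mode 0: flow for 0.7168 to horizon, guard not reached → x = (-3.2401)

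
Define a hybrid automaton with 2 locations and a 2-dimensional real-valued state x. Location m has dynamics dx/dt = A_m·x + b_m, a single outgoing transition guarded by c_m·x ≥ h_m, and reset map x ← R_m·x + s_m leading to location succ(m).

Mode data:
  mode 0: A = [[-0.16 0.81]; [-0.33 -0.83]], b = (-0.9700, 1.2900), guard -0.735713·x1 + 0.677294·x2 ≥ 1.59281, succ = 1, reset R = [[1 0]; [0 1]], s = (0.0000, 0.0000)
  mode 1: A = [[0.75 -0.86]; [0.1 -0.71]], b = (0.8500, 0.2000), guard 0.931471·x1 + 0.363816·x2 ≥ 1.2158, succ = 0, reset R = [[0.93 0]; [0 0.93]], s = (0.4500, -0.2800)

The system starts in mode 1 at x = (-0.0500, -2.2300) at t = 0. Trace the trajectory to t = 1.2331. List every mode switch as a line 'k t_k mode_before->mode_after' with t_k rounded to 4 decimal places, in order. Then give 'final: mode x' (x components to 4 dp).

Mode 1: guard c·x = 1.2158 hit at Δt = 0.6240 (t = 0.6240), x⁻ = (1.8071, -1.2848) → reset → x⁺ = (2.1306, -1.4749), jump to mode 0
Mode 0: flow for 0.6091 to horizon, guard not reached → x = (0.9197, -0.4976)

1 0.6240 1->0
final: 0 0.9197 -0.4976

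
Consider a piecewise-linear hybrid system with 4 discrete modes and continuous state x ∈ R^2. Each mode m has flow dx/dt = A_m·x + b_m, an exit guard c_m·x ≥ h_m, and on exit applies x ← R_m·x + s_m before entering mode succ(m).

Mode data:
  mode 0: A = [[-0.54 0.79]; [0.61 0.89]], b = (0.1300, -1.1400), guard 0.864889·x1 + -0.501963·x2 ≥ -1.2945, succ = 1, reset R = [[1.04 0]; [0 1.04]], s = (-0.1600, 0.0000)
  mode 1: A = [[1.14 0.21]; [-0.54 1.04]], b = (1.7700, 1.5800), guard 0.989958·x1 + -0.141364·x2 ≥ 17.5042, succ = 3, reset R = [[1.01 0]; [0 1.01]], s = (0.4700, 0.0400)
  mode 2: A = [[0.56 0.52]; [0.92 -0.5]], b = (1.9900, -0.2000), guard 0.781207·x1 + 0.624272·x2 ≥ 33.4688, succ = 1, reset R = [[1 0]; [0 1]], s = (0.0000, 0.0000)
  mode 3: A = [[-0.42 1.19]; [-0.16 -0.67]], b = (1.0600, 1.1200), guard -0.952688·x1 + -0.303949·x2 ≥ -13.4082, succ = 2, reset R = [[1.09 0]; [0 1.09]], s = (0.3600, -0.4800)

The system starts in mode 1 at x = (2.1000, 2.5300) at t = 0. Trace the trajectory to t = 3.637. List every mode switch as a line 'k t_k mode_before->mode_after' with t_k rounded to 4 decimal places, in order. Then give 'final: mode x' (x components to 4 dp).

Mode 1: guard c·x = 17.5042 hit at Δt = 1.3605 (t = 1.3605), x⁻ = (18.3615, 4.7603) → reset → x⁺ = (19.0151, 4.8479), jump to mode 3
Mode 3: guard c·x = -13.4082 hit at Δt = 1.4714 (t = 2.8319), x⁻ = (13.9467, 0.3993) → reset → x⁺ = (15.5619, -0.0447), jump to mode 2
Mode 2: flow for 0.8051 to horizon, guard not reached → x = (29.4678, 13.2525)

1 1.3605 1->3
2 2.8319 3->2
final: 2 29.4678 13.2525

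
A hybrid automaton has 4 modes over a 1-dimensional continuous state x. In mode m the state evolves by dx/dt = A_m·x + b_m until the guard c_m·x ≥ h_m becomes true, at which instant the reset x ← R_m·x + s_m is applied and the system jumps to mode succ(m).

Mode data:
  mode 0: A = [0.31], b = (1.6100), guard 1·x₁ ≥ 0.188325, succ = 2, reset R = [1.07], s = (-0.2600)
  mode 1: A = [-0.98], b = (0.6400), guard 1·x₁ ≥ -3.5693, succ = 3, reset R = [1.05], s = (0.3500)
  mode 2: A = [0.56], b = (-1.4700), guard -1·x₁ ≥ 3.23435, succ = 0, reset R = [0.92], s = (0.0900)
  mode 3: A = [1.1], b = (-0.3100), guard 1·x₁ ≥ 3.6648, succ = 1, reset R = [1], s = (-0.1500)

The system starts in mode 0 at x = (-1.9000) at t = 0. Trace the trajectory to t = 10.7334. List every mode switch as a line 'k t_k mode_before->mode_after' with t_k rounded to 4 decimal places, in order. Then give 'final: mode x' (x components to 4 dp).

Mode 0: guard c·x = 0.1883 hit at Δt = 1.5841 (t = 1.5841), x⁻ = (0.1883) → reset → x⁺ = (-0.0585), jump to mode 2
Mode 2: guard c·x = 3.2344 hit at Δt = 1.3945 (t = 2.9786), x⁻ = (-3.2344) → reset → x⁺ = (-2.8856), jump to mode 0
Mode 0: guard c·x = 0.1883 hit at Δt = 2.7312 (t = 5.7098), x⁻ = (0.1883) → reset → x⁺ = (-0.0585), jump to mode 2
Mode 2: guard c·x = 3.2344 hit at Δt = 1.3945 (t = 7.1043), x⁻ = (-3.2343) → reset → x⁺ = (-2.8856), jump to mode 0
Mode 0: guard c·x = 0.1883 hit at Δt = 2.7312 (t = 9.8355), x⁻ = (0.1883) → reset → x⁺ = (-0.0585), jump to mode 2
Mode 2: flow for 0.8979 to horizon, guard not reached → x = (-1.8117)

1 1.5841 0->2
2 2.9786 2->0
3 5.7098 0->2
4 7.1043 2->0
5 9.8355 0->2
final: 2 -1.8117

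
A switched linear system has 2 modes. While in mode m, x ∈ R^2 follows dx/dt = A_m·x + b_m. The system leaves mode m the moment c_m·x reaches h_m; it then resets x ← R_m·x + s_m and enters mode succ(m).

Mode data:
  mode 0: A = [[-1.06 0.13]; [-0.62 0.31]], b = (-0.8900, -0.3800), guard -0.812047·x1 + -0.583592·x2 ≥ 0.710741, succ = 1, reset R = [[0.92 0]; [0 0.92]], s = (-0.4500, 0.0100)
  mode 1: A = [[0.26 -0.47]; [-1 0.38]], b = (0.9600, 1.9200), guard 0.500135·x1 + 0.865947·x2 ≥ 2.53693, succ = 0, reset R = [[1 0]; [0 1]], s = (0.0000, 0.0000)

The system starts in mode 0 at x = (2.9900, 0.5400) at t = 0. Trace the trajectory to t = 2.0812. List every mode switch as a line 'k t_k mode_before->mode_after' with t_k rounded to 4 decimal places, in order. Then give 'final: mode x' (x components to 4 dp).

Mode 0: guard c·x = 0.7107 hit at Δt = 1.3911 (t = 1.3911), x⁻ = (-0.0260, -1.1817) → reset → x⁺ = (-0.4739, -1.0772), jump to mode 1
Mode 1: flow for 0.6901 to horizon, guard not reached → x = (0.3195, 0.1721)

1 1.3911 0->1
final: 1 0.3195 0.1721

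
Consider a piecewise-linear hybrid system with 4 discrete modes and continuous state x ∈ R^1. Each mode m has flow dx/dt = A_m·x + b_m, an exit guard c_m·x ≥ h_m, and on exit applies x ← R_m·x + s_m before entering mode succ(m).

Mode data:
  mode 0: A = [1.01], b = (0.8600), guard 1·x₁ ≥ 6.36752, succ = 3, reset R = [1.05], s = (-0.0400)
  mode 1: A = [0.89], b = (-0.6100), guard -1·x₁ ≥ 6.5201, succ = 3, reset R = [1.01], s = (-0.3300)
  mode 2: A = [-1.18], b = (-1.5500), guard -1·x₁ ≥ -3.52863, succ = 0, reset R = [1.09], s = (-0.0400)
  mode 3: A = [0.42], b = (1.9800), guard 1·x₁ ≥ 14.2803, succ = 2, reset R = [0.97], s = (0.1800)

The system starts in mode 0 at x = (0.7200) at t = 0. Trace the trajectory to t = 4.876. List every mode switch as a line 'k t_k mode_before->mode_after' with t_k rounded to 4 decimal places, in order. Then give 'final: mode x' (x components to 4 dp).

Mode 0: guard c·x = 6.3675 hit at Δt = 1.5096 (t = 1.5096), x⁻ = (6.3675) → reset → x⁺ = (6.6459), jump to mode 3
Mode 3: guard c·x = 14.2803 hit at Δt = 1.2239 (t = 2.7335), x⁻ = (14.2803) → reset → x⁺ = (14.0319), jump to mode 2
Mode 2: guard c·x = -3.5286 hit at Δt = 0.9775 (t = 3.7110), x⁻ = (3.5286) → reset → x⁺ = (3.8062), jump to mode 0
Mode 0: guard c·x = 6.3675 hit at Δt = 0.4339 (t = 4.1449), x⁻ = (6.3675) → reset → x⁺ = (6.6459), jump to mode 3
Mode 3: flow for 0.7311 to horizon, guard not reached → x = (10.7293)

1 1.5096 0->3
2 2.7335 3->2
3 3.7110 2->0
4 4.1449 0->3
final: 3 10.7293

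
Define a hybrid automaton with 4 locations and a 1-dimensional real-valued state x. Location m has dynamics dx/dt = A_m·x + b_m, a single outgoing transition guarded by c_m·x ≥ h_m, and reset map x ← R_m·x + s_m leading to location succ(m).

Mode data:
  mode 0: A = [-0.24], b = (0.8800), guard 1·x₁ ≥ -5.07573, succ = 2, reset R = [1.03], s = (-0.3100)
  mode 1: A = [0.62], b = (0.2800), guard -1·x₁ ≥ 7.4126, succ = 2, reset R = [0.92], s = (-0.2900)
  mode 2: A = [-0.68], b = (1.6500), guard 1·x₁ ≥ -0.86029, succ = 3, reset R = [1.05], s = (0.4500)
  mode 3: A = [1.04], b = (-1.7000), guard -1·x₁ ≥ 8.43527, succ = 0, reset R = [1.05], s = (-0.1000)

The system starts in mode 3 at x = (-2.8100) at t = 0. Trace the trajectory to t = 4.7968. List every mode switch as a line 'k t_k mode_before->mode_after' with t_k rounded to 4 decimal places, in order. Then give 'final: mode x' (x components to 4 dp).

1 0.7864 3->0
2 2.3172 0->2
3 3.6188 2->3
final: 3 -5.4739

Mode 3: guard c·x = 8.4353 hit at Δt = 0.7864 (t = 0.7864), x⁻ = (-8.4353) → reset → x⁺ = (-8.9570), jump to mode 0
Mode 0: guard c·x = -5.0757 hit at Δt = 1.5308 (t = 2.3172), x⁻ = (-5.0757) → reset → x⁺ = (-5.5380), jump to mode 2
Mode 2: guard c·x = -0.8603 hit at Δt = 1.3016 (t = 3.6188), x⁻ = (-0.8603) → reset → x⁺ = (-0.4533), jump to mode 3
Mode 3: flow for 1.1780 to horizon, guard not reached → x = (-5.4739)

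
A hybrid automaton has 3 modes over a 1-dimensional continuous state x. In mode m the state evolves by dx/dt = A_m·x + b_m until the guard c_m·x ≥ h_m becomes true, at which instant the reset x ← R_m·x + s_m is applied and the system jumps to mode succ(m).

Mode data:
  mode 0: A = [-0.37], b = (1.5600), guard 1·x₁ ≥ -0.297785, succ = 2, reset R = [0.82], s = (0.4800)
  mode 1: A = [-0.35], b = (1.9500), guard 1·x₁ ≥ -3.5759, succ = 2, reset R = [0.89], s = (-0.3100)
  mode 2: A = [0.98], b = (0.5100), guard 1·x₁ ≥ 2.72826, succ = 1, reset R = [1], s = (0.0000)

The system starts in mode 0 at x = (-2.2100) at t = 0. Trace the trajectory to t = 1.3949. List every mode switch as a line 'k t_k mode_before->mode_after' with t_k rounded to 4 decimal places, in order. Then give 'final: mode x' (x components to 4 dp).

Mode 0: guard c·x = -0.2978 hit at Δt = 0.9546 (t = 0.9546), x⁻ = (-0.2978) → reset → x⁺ = (0.2358), jump to mode 2
Mode 2: flow for 0.4403 to horizon, guard not reached → x = (0.6438)

1 0.9546 0->2
final: 2 0.6438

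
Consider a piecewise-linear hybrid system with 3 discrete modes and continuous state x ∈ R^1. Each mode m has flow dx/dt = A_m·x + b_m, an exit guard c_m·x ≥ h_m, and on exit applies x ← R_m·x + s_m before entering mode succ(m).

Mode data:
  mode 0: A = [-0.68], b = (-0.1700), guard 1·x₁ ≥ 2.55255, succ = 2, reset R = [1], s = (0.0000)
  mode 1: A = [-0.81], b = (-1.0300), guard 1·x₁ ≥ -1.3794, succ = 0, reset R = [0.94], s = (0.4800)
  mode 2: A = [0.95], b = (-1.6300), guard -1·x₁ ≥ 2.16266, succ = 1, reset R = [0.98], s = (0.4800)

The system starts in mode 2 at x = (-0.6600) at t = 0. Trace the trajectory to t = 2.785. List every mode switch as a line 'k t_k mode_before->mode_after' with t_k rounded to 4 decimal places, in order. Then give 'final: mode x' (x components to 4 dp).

Mode 2: guard c·x = 2.1627 hit at Δt = 0.5159 (t = 0.5159), x⁻ = (-2.1627) → reset → x⁺ = (-1.6394), jump to mode 1
Mode 1: guard c·x = -1.3794 hit at Δt = 1.5152 (t = 2.0311), x⁻ = (-1.3794) → reset → x⁺ = (-0.8166), jump to mode 0
Mode 0: flow for 0.7539 to horizon, guard not reached → x = (-0.5894)

1 0.5159 2->1
2 2.0311 1->0
final: 0 -0.5894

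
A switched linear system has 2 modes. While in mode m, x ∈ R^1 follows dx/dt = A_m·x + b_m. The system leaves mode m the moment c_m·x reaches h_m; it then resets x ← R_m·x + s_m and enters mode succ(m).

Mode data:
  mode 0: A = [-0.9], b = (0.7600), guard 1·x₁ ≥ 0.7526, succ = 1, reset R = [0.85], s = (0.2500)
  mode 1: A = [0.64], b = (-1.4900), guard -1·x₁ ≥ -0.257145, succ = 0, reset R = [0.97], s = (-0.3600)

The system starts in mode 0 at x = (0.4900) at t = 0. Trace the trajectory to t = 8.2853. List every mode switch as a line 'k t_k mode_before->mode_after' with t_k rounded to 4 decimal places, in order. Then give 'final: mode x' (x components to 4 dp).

Mode 0: guard c·x = 0.7526 hit at Δt = 1.5005 (t = 1.5005), x⁻ = (0.7526) → reset → x⁺ = (0.8897), jump to mode 1
Mode 1: guard c·x = -0.2571 hit at Δt = 0.5695 (t = 2.0700), x⁻ = (0.2571) → reset → x⁺ = (-0.1106), jump to mode 0
Mode 0: guard c·x = 0.7526 hit at Δt = 2.6018 (t = 4.6718), x⁻ = (0.7526) → reset → x⁺ = (0.8897), jump to mode 1
Mode 1: guard c·x = -0.2571 hit at Δt = 0.5695 (t = 5.2413), x⁻ = (0.2571) → reset → x⁺ = (-0.1106), jump to mode 0
Mode 0: guard c·x = 0.7526 hit at Δt = 2.6018 (t = 7.8431), x⁻ = (0.7526) → reset → x⁺ = (0.8897), jump to mode 1
Mode 1: flow for 0.4422 to horizon, guard not reached → x = (0.4192)

1 1.5005 0->1
2 2.0700 1->0
3 4.6718 0->1
4 5.2413 1->0
5 7.8431 0->1
final: 1 0.4192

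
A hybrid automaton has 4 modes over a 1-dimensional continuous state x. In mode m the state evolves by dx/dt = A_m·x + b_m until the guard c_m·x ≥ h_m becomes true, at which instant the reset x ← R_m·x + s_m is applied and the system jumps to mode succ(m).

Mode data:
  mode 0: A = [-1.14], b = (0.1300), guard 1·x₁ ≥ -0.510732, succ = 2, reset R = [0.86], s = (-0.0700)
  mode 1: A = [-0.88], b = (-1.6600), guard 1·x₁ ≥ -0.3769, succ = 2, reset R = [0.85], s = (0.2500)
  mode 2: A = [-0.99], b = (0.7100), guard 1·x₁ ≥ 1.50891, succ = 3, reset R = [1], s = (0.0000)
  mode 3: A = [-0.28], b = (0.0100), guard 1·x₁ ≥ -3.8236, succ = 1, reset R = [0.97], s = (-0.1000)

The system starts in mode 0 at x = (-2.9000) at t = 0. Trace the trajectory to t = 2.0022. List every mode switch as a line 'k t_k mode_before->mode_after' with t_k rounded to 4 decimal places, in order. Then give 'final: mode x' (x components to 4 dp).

Mode 0: guard c·x = -0.5107 hit at Δt = 1.3804 (t = 1.3804), x⁻ = (-0.5107) → reset → x⁺ = (-0.5092), jump to mode 2
Mode 2: flow for 0.6218 to horizon, guard not reached → x = (0.0545)

1 1.3804 0->2
final: 2 0.0545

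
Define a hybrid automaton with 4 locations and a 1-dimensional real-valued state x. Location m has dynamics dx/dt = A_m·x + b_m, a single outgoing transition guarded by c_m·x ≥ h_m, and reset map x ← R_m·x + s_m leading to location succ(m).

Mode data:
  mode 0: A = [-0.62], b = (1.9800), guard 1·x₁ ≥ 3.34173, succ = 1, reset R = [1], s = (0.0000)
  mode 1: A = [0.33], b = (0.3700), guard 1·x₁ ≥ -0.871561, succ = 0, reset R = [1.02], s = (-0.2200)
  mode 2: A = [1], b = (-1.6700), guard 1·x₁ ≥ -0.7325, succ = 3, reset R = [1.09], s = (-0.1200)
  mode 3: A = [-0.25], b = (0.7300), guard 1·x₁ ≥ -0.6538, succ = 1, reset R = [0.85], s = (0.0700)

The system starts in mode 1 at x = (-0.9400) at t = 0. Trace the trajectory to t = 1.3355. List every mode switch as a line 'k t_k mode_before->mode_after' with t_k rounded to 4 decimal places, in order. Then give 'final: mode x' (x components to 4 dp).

Mode 1: guard c·x = -0.8716 hit at Δt = 0.9709 (t = 0.9709), x⁻ = (-0.8716) → reset → x⁺ = (-1.1090), jump to mode 0
Mode 0: flow for 0.3646 to horizon, guard not reached → x = (-0.2385)

1 0.9709 1->0
final: 0 -0.2385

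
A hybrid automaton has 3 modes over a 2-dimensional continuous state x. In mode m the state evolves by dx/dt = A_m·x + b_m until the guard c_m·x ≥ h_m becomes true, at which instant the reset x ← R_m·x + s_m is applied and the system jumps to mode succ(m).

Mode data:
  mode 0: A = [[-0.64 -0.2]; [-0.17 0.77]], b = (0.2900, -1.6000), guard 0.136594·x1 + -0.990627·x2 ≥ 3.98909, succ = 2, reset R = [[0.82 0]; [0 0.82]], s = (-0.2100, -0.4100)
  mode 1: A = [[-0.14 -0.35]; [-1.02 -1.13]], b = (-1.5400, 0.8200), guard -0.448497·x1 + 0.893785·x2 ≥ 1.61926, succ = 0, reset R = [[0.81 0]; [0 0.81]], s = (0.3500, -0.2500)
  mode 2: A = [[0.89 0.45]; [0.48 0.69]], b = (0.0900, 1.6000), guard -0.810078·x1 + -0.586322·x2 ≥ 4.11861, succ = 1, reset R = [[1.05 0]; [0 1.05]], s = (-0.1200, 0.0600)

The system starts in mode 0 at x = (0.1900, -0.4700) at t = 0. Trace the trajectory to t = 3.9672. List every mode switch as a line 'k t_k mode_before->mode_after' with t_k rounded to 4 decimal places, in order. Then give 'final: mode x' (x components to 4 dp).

Mode 0: guard c·x = 3.9891 hit at Δt = 1.0925 (t = 1.0925), x⁻ = (0.6612, -3.9357) → reset → x⁺ = (0.3322, -3.6372), jump to mode 2
Mode 2: guard c·x = 4.1186 hit at Δt = 0.8596 (t = 1.9521), x⁻ = (-1.5343, -4.9046) → reset → x⁺ = (-1.7310, -5.0899), jump to mode 1
Mode 1: guard c·x = 1.6193 hit at Δt = 1.1825 (t = 3.1346), x⁻ = (-2.5089, 0.5527) → reset → x⁺ = (-1.6822, 0.1977), jump to mode 0
Mode 0: flow for 0.8326 to horizon, guard not reached → x = (-0.7356, -1.2464)

1 1.0925 0->2
2 1.9521 2->1
3 3.1346 1->0
final: 0 -0.7356 -1.2464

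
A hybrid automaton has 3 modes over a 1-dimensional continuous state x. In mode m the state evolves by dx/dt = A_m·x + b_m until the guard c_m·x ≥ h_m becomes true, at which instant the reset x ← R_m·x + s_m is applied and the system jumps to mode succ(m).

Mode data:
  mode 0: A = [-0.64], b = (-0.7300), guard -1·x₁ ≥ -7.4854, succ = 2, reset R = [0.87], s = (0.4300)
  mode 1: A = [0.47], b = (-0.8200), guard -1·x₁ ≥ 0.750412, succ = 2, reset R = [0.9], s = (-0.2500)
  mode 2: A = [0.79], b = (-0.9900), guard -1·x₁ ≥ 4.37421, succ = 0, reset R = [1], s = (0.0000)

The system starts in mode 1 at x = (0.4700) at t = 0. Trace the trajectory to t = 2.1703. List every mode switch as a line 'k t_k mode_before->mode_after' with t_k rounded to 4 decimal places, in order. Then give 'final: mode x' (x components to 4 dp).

1 1.4290 1->2
final: 2 -2.6597

Mode 1: guard c·x = 0.7504 hit at Δt = 1.4290 (t = 1.4290), x⁻ = (-0.7504) → reset → x⁺ = (-0.9254), jump to mode 2
Mode 2: flow for 0.7413 to horizon, guard not reached → x = (-2.6597)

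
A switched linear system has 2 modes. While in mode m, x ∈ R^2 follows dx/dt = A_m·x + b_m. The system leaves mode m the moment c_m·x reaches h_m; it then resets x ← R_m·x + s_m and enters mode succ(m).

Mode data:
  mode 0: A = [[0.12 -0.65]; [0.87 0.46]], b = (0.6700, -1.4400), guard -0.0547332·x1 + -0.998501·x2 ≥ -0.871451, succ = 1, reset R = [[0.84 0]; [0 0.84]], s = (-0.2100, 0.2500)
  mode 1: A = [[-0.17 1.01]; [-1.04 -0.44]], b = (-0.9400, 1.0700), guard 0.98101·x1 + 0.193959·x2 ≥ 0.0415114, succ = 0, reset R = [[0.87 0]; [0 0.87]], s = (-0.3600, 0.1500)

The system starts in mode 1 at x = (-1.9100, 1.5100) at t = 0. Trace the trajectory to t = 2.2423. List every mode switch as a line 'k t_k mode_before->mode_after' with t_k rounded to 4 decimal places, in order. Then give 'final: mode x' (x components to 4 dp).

1 0.8892 1->0
2 1.8629 0->1
final: 1 -1.1659 1.7417

Mode 1: guard c·x = 0.0415 hit at Δt = 0.8892 (t = 0.8892), x⁻ = (-0.5020, 2.7530) → reset → x⁺ = (-0.7967, 2.5451), jump to mode 0
Mode 0: guard c·x = -0.8715 hit at Δt = 0.9737 (t = 1.8629), x⁻ = (-1.4602, 0.9528) → reset → x⁺ = (-1.4366, 1.0504), jump to mode 1
Mode 1: flow for 0.3794 to horizon, guard not reached → x = (-1.1659, 1.7417)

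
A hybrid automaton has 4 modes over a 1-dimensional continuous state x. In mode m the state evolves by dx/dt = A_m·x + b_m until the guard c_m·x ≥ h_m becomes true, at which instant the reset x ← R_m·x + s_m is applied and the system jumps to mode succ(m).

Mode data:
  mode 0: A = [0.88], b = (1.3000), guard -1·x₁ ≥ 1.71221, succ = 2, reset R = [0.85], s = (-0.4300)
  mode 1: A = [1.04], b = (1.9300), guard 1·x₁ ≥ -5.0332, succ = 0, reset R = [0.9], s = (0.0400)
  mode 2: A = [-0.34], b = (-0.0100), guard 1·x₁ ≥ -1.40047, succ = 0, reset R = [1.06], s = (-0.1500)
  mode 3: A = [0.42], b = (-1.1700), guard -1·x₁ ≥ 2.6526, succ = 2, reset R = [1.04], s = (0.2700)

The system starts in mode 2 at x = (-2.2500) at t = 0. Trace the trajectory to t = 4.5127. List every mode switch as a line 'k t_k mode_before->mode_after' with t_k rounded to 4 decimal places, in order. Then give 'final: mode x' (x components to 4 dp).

1 1.4182 2->0
2 1.8746 0->2
3 2.7653 2->0
4 3.2217 0->2
5 4.1123 2->0
final: 0 -1.7009

Mode 2: guard c·x = -1.4005 hit at Δt = 1.4182 (t = 1.4182), x⁻ = (-1.4005) → reset → x⁺ = (-1.6345), jump to mode 0
Mode 0: guard c·x = 1.7122 hit at Δt = 0.4564 (t = 1.8746), x⁻ = (-1.7122) → reset → x⁺ = (-1.8854), jump to mode 2
Mode 2: guard c·x = -1.4005 hit at Δt = 0.8907 (t = 2.7653), x⁻ = (-1.4005) → reset → x⁺ = (-1.6345), jump to mode 0
Mode 0: guard c·x = 1.7122 hit at Δt = 0.4564 (t = 3.2217), x⁻ = (-1.7122) → reset → x⁺ = (-1.8854), jump to mode 2
Mode 2: guard c·x = -1.4005 hit at Δt = 0.8907 (t = 4.1123), x⁻ = (-1.4005) → reset → x⁺ = (-1.6345), jump to mode 0
Mode 0: flow for 0.4004 to horizon, guard not reached → x = (-1.7009)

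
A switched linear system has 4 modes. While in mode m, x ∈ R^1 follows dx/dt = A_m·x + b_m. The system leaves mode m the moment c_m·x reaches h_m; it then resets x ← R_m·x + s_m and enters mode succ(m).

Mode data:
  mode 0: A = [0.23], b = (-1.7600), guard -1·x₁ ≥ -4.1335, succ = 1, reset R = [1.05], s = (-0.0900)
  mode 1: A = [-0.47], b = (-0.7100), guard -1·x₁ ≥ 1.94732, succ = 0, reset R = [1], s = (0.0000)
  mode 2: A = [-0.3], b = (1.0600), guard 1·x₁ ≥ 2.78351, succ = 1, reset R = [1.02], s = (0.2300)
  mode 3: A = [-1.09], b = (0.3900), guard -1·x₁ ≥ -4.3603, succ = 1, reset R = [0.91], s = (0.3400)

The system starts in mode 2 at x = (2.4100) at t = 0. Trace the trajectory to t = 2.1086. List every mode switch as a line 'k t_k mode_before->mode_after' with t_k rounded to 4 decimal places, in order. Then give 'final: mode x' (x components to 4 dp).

1 1.3474 2->1
final: 1 1.6917

Mode 2: guard c·x = 2.7835 hit at Δt = 1.3474 (t = 1.3474), x⁻ = (2.7835) → reset → x⁺ = (3.0692), jump to mode 1
Mode 1: flow for 0.7612 to horizon, guard not reached → x = (1.6917)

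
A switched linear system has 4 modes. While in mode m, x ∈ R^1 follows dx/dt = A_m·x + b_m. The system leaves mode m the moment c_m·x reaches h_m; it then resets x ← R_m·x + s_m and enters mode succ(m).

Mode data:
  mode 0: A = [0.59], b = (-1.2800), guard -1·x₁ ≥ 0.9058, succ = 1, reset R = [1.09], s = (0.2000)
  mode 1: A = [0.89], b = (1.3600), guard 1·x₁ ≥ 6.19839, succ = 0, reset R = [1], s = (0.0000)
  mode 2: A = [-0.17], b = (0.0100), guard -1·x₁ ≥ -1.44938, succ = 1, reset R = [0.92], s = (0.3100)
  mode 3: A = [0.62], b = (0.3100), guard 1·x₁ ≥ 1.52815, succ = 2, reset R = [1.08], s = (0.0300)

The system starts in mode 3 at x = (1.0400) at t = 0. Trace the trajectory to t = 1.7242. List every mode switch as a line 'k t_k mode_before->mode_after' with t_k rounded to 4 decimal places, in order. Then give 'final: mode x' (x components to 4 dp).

1 0.4441 3->2
2 1.3482 2->1
final: 1 2.9039

Mode 3: guard c·x = 1.5281 hit at Δt = 0.4441 (t = 0.4441), x⁻ = (1.5282) → reset → x⁺ = (1.6804), jump to mode 2
Mode 2: guard c·x = -1.4494 hit at Δt = 0.9041 (t = 1.3482), x⁻ = (1.4494) → reset → x⁺ = (1.6434), jump to mode 1
Mode 1: flow for 0.3760 to horizon, guard not reached → x = (2.9039)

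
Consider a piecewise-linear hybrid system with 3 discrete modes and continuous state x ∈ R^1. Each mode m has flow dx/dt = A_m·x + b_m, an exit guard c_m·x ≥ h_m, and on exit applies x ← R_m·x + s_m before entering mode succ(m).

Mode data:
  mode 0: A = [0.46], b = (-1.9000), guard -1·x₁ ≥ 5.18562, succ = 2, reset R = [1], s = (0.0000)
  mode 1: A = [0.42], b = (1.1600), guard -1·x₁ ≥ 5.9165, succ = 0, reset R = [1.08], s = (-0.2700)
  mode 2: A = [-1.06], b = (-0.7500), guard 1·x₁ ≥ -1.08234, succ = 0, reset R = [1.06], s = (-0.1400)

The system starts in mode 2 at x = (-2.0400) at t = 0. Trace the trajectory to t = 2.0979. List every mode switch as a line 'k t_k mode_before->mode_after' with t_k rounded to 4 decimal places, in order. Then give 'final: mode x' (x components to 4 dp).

1 1.1966 2->0
final: 0 -4.0707

Mode 2: guard c·x = -1.0823 hit at Δt = 1.1966 (t = 1.1966), x⁻ = (-1.0823) → reset → x⁺ = (-1.2873), jump to mode 0
Mode 0: flow for 0.9013 to horizon, guard not reached → x = (-4.0707)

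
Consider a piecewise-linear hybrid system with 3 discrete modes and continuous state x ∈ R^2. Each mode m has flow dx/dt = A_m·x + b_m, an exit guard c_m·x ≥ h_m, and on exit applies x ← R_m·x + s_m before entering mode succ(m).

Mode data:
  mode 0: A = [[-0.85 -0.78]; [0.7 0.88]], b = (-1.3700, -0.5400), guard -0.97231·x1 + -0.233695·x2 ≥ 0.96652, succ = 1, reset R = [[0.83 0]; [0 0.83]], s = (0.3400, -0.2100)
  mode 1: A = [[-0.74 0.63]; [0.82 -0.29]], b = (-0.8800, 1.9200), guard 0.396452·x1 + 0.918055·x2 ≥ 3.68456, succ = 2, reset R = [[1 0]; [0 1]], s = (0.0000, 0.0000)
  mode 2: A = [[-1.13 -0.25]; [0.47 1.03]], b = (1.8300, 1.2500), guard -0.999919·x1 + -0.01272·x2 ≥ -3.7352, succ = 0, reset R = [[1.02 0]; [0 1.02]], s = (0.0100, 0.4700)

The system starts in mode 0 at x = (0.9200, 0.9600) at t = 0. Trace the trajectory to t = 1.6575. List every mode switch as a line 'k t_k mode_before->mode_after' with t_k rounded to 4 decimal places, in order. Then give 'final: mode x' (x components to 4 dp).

Mode 0: guard c·x = 0.9665 hit at Δt = 1.0854 (t = 1.0854), x⁻ = (-1.3078, 1.3053) → reset → x⁺ = (-0.7454, 0.8734), jump to mode 1
Mode 1: flow for 0.5721 to horizon, guard not reached → x = (-0.5482, 1.4689)

1 1.0854 0->1
final: 1 -0.5482 1.4689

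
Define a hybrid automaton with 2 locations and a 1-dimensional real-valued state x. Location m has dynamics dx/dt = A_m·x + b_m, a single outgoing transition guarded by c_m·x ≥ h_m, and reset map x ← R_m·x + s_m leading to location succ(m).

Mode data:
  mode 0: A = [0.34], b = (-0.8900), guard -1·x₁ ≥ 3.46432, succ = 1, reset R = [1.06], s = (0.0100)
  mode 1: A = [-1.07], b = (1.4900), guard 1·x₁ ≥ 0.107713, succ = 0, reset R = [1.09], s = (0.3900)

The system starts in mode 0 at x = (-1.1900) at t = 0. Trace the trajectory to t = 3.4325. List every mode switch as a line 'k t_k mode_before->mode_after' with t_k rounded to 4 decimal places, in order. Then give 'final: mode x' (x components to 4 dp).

Mode 0: guard c·x = 3.4643 hit at Δt = 1.3774 (t = 1.3774), x⁻ = (-3.4643) → reset → x⁺ = (-3.6622), jump to mode 1
Mode 1: guard c·x = 0.1077 hit at Δt = 1.2801 (t = 2.6575), x⁻ = (0.1077) → reset → x⁺ = (0.5074), jump to mode 0
Mode 0: flow for 0.7750 to horizon, guard not reached → x = (-0.1288)

1 1.3774 0->1
2 2.6575 1->0
final: 0 -0.1288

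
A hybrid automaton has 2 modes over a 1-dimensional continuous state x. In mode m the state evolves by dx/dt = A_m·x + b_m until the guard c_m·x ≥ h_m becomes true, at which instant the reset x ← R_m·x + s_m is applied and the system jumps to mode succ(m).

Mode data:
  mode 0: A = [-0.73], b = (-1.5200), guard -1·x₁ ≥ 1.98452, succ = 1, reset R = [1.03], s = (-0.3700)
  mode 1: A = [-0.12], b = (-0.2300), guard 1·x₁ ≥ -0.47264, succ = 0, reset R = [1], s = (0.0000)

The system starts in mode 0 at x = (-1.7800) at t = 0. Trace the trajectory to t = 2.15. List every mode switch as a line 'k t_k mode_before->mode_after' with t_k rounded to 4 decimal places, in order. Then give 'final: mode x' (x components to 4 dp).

1 1.5472 0->1
final: 1 -2.3793

Mode 0: guard c·x = 1.9845 hit at Δt = 1.5472 (t = 1.5472), x⁻ = (-1.9845) → reset → x⁺ = (-2.4141), jump to mode 1
Mode 1: flow for 0.6028 to horizon, guard not reached → x = (-2.3793)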